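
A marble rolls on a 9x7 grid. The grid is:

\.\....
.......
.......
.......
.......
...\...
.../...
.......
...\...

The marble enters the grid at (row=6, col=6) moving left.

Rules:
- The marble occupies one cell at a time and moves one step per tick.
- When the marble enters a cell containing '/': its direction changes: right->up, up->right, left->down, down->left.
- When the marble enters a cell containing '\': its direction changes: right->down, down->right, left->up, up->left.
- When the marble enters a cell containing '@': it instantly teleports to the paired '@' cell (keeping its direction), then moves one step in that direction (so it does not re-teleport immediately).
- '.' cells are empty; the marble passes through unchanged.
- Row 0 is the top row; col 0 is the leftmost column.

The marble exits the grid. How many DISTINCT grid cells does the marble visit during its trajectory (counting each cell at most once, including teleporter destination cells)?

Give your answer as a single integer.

Step 1: enter (6,6), '.' pass, move left to (6,5)
Step 2: enter (6,5), '.' pass, move left to (6,4)
Step 3: enter (6,4), '.' pass, move left to (6,3)
Step 4: enter (6,3), '/' deflects left->down, move down to (7,3)
Step 5: enter (7,3), '.' pass, move down to (8,3)
Step 6: enter (8,3), '\' deflects down->right, move right to (8,4)
Step 7: enter (8,4), '.' pass, move right to (8,5)
Step 8: enter (8,5), '.' pass, move right to (8,6)
Step 9: enter (8,6), '.' pass, move right to (8,7)
Step 10: at (8,7) — EXIT via right edge, pos 8
Distinct cells visited: 9 (path length 9)

Answer: 9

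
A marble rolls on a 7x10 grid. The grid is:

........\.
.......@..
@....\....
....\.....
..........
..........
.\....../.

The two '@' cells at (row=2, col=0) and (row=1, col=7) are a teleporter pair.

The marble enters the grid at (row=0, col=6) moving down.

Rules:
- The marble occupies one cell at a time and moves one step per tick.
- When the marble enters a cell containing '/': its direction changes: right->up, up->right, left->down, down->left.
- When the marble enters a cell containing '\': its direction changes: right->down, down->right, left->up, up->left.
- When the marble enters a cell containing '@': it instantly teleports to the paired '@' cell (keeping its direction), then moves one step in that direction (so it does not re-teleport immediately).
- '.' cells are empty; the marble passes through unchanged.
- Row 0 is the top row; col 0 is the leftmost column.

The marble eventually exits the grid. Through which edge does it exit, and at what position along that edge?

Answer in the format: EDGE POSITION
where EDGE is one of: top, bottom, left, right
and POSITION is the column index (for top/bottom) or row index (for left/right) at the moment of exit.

Step 1: enter (0,6), '.' pass, move down to (1,6)
Step 2: enter (1,6), '.' pass, move down to (2,6)
Step 3: enter (2,6), '.' pass, move down to (3,6)
Step 4: enter (3,6), '.' pass, move down to (4,6)
Step 5: enter (4,6), '.' pass, move down to (5,6)
Step 6: enter (5,6), '.' pass, move down to (6,6)
Step 7: enter (6,6), '.' pass, move down to (7,6)
Step 8: at (7,6) — EXIT via bottom edge, pos 6

Answer: bottom 6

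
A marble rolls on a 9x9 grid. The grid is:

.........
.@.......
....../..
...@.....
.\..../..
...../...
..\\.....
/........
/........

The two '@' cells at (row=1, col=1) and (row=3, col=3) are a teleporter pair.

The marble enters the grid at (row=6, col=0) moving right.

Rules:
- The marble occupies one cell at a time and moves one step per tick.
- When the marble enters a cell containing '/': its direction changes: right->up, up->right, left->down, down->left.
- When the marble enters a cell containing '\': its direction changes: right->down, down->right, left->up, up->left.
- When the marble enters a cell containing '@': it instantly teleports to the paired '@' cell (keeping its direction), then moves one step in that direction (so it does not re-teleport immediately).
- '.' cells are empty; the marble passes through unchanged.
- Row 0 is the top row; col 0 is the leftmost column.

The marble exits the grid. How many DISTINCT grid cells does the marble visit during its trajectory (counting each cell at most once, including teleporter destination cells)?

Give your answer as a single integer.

Answer: 5

Derivation:
Step 1: enter (6,0), '.' pass, move right to (6,1)
Step 2: enter (6,1), '.' pass, move right to (6,2)
Step 3: enter (6,2), '\' deflects right->down, move down to (7,2)
Step 4: enter (7,2), '.' pass, move down to (8,2)
Step 5: enter (8,2), '.' pass, move down to (9,2)
Step 6: at (9,2) — EXIT via bottom edge, pos 2
Distinct cells visited: 5 (path length 5)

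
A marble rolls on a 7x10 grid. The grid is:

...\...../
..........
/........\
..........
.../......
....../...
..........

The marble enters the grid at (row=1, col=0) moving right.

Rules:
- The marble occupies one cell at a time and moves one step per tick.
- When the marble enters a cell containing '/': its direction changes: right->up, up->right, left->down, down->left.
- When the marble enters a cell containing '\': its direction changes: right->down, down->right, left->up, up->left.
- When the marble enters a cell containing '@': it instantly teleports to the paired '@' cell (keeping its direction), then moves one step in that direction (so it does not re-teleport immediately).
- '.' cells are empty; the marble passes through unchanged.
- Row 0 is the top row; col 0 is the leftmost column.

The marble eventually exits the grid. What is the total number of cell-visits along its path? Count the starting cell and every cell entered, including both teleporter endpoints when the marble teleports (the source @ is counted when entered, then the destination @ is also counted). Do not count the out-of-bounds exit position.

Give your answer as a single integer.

Step 1: enter (1,0), '.' pass, move right to (1,1)
Step 2: enter (1,1), '.' pass, move right to (1,2)
Step 3: enter (1,2), '.' pass, move right to (1,3)
Step 4: enter (1,3), '.' pass, move right to (1,4)
Step 5: enter (1,4), '.' pass, move right to (1,5)
Step 6: enter (1,5), '.' pass, move right to (1,6)
Step 7: enter (1,6), '.' pass, move right to (1,7)
Step 8: enter (1,7), '.' pass, move right to (1,8)
Step 9: enter (1,8), '.' pass, move right to (1,9)
Step 10: enter (1,9), '.' pass, move right to (1,10)
Step 11: at (1,10) — EXIT via right edge, pos 1
Path length (cell visits): 10

Answer: 10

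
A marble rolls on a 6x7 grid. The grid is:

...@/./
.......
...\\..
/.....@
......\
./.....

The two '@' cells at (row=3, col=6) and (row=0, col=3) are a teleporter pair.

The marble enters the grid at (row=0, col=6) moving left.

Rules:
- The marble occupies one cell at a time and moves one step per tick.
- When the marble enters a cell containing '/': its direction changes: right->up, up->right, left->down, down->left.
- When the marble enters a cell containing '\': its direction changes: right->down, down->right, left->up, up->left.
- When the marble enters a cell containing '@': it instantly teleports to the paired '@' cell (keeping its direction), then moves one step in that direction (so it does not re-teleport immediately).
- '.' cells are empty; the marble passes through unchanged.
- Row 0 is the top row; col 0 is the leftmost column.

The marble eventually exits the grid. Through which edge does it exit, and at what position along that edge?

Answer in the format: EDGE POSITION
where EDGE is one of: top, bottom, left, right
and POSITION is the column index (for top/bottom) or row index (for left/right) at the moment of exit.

Answer: bottom 4

Derivation:
Step 1: enter (0,6), '/' deflects left->down, move down to (1,6)
Step 2: enter (1,6), '.' pass, move down to (2,6)
Step 3: enter (2,6), '.' pass, move down to (3,6)
Step 4: enter (3,6), '@' teleport (3,6)->(0,3), also enter (0,3), move down to (1,3)
Step 5: enter (1,3), '.' pass, move down to (2,3)
Step 6: enter (2,3), '\' deflects down->right, move right to (2,4)
Step 7: enter (2,4), '\' deflects right->down, move down to (3,4)
Step 8: enter (3,4), '.' pass, move down to (4,4)
Step 9: enter (4,4), '.' pass, move down to (5,4)
Step 10: enter (5,4), '.' pass, move down to (6,4)
Step 11: at (6,4) — EXIT via bottom edge, pos 4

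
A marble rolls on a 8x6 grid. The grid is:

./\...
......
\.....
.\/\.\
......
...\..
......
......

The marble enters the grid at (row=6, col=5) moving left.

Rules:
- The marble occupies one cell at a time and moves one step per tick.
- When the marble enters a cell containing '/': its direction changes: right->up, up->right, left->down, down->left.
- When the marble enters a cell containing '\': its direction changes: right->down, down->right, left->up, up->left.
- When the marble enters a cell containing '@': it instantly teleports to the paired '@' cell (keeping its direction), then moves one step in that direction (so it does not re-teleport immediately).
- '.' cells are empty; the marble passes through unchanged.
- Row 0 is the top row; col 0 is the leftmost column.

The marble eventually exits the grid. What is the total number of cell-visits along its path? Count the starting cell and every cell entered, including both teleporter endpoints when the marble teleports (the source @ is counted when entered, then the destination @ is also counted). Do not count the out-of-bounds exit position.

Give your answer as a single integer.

Step 1: enter (6,5), '.' pass, move left to (6,4)
Step 2: enter (6,4), '.' pass, move left to (6,3)
Step 3: enter (6,3), '.' pass, move left to (6,2)
Step 4: enter (6,2), '.' pass, move left to (6,1)
Step 5: enter (6,1), '.' pass, move left to (6,0)
Step 6: enter (6,0), '.' pass, move left to (6,-1)
Step 7: at (6,-1) — EXIT via left edge, pos 6
Path length (cell visits): 6

Answer: 6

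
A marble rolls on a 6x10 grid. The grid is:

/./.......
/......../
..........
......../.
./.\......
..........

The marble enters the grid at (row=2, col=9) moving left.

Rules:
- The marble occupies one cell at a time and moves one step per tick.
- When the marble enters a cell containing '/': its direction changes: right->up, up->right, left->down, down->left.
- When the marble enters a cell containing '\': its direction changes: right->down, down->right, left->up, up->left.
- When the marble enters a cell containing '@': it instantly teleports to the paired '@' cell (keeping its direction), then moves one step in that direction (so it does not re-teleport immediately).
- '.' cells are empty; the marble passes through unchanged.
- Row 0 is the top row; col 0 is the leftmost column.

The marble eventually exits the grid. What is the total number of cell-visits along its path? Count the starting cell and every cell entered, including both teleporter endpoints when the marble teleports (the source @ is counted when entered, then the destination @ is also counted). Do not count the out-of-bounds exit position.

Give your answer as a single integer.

Step 1: enter (2,9), '.' pass, move left to (2,8)
Step 2: enter (2,8), '.' pass, move left to (2,7)
Step 3: enter (2,7), '.' pass, move left to (2,6)
Step 4: enter (2,6), '.' pass, move left to (2,5)
Step 5: enter (2,5), '.' pass, move left to (2,4)
Step 6: enter (2,4), '.' pass, move left to (2,3)
Step 7: enter (2,3), '.' pass, move left to (2,2)
Step 8: enter (2,2), '.' pass, move left to (2,1)
Step 9: enter (2,1), '.' pass, move left to (2,0)
Step 10: enter (2,0), '.' pass, move left to (2,-1)
Step 11: at (2,-1) — EXIT via left edge, pos 2
Path length (cell visits): 10

Answer: 10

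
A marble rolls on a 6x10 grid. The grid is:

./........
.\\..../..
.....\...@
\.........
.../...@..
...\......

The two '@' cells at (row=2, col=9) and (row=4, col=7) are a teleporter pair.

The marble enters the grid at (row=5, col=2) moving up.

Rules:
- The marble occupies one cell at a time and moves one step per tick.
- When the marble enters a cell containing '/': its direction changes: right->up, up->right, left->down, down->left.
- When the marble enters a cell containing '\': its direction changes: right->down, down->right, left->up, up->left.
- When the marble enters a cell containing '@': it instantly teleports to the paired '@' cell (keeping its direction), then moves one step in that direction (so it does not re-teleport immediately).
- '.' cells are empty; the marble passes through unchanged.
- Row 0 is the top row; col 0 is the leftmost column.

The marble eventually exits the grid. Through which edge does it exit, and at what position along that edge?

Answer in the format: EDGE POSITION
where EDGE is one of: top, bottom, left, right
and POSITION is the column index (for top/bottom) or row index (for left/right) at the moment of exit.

Answer: right 0

Derivation:
Step 1: enter (5,2), '.' pass, move up to (4,2)
Step 2: enter (4,2), '.' pass, move up to (3,2)
Step 3: enter (3,2), '.' pass, move up to (2,2)
Step 4: enter (2,2), '.' pass, move up to (1,2)
Step 5: enter (1,2), '\' deflects up->left, move left to (1,1)
Step 6: enter (1,1), '\' deflects left->up, move up to (0,1)
Step 7: enter (0,1), '/' deflects up->right, move right to (0,2)
Step 8: enter (0,2), '.' pass, move right to (0,3)
Step 9: enter (0,3), '.' pass, move right to (0,4)
Step 10: enter (0,4), '.' pass, move right to (0,5)
Step 11: enter (0,5), '.' pass, move right to (0,6)
Step 12: enter (0,6), '.' pass, move right to (0,7)
Step 13: enter (0,7), '.' pass, move right to (0,8)
Step 14: enter (0,8), '.' pass, move right to (0,9)
Step 15: enter (0,9), '.' pass, move right to (0,10)
Step 16: at (0,10) — EXIT via right edge, pos 0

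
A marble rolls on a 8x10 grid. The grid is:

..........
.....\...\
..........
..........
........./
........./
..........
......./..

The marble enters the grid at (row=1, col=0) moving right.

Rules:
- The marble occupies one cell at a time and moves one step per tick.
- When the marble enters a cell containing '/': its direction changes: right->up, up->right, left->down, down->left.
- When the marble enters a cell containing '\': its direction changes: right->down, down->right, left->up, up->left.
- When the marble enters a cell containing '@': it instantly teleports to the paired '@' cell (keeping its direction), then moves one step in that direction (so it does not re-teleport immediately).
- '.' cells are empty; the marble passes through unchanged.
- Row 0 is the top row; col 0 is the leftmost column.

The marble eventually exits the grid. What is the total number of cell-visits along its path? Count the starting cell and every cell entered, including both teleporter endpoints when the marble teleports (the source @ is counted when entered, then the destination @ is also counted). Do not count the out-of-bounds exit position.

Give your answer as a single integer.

Answer: 12

Derivation:
Step 1: enter (1,0), '.' pass, move right to (1,1)
Step 2: enter (1,1), '.' pass, move right to (1,2)
Step 3: enter (1,2), '.' pass, move right to (1,3)
Step 4: enter (1,3), '.' pass, move right to (1,4)
Step 5: enter (1,4), '.' pass, move right to (1,5)
Step 6: enter (1,5), '\' deflects right->down, move down to (2,5)
Step 7: enter (2,5), '.' pass, move down to (3,5)
Step 8: enter (3,5), '.' pass, move down to (4,5)
Step 9: enter (4,5), '.' pass, move down to (5,5)
Step 10: enter (5,5), '.' pass, move down to (6,5)
Step 11: enter (6,5), '.' pass, move down to (7,5)
Step 12: enter (7,5), '.' pass, move down to (8,5)
Step 13: at (8,5) — EXIT via bottom edge, pos 5
Path length (cell visits): 12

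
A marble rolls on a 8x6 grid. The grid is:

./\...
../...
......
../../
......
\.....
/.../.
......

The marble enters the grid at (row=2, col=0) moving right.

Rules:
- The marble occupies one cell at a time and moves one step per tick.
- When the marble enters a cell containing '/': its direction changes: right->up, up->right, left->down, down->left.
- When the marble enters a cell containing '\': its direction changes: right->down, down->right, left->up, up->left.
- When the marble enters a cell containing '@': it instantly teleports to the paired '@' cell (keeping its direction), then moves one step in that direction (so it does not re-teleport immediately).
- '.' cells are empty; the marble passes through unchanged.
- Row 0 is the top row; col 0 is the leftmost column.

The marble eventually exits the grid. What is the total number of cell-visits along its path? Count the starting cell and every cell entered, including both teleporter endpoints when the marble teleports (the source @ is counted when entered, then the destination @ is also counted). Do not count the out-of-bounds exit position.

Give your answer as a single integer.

Step 1: enter (2,0), '.' pass, move right to (2,1)
Step 2: enter (2,1), '.' pass, move right to (2,2)
Step 3: enter (2,2), '.' pass, move right to (2,3)
Step 4: enter (2,3), '.' pass, move right to (2,4)
Step 5: enter (2,4), '.' pass, move right to (2,5)
Step 6: enter (2,5), '.' pass, move right to (2,6)
Step 7: at (2,6) — EXIT via right edge, pos 2
Path length (cell visits): 6

Answer: 6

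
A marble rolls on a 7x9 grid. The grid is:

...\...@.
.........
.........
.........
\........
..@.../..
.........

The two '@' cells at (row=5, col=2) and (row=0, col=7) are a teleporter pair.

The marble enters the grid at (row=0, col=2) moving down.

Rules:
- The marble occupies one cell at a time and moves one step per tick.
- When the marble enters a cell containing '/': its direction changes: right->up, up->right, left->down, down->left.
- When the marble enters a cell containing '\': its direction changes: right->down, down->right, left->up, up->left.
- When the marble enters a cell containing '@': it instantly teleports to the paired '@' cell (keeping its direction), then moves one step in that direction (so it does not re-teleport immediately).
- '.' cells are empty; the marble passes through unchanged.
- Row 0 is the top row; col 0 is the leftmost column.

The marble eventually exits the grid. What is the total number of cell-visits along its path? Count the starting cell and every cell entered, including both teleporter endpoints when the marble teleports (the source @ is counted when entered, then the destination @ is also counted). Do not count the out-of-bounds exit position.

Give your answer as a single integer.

Step 1: enter (0,2), '.' pass, move down to (1,2)
Step 2: enter (1,2), '.' pass, move down to (2,2)
Step 3: enter (2,2), '.' pass, move down to (3,2)
Step 4: enter (3,2), '.' pass, move down to (4,2)
Step 5: enter (4,2), '.' pass, move down to (5,2)
Step 6: enter (5,2), '@' teleport (5,2)->(0,7), also enter (0,7), move down to (1,7)
Step 7: enter (1,7), '.' pass, move down to (2,7)
Step 8: enter (2,7), '.' pass, move down to (3,7)
Step 9: enter (3,7), '.' pass, move down to (4,7)
Step 10: enter (4,7), '.' pass, move down to (5,7)
Step 11: enter (5,7), '.' pass, move down to (6,7)
Step 12: enter (6,7), '.' pass, move down to (7,7)
Step 13: at (7,7) — EXIT via bottom edge, pos 7
Path length (cell visits): 13

Answer: 13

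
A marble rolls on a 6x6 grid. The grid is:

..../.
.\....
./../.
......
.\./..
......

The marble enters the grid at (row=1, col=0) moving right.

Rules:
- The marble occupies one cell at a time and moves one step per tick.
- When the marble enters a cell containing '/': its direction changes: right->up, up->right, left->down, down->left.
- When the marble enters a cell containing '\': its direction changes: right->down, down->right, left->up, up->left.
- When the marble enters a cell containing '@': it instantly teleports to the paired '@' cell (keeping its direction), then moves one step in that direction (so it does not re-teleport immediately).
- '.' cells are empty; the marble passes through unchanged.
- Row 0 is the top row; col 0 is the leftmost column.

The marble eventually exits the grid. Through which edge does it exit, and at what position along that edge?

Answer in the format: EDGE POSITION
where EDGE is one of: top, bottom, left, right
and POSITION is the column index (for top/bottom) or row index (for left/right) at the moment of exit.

Step 1: enter (1,0), '.' pass, move right to (1,1)
Step 2: enter (1,1), '\' deflects right->down, move down to (2,1)
Step 3: enter (2,1), '/' deflects down->left, move left to (2,0)
Step 4: enter (2,0), '.' pass, move left to (2,-1)
Step 5: at (2,-1) — EXIT via left edge, pos 2

Answer: left 2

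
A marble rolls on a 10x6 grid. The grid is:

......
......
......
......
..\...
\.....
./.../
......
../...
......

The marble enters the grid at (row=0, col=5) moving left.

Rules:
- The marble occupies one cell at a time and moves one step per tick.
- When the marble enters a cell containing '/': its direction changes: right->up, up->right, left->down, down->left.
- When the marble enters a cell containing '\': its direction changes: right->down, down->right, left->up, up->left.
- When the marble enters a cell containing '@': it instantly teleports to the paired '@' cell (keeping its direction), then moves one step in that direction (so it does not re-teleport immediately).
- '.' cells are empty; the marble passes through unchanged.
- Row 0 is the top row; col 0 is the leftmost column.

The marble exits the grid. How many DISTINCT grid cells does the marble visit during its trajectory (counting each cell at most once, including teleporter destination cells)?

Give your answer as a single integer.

Step 1: enter (0,5), '.' pass, move left to (0,4)
Step 2: enter (0,4), '.' pass, move left to (0,3)
Step 3: enter (0,3), '.' pass, move left to (0,2)
Step 4: enter (0,2), '.' pass, move left to (0,1)
Step 5: enter (0,1), '.' pass, move left to (0,0)
Step 6: enter (0,0), '.' pass, move left to (0,-1)
Step 7: at (0,-1) — EXIT via left edge, pos 0
Distinct cells visited: 6 (path length 6)

Answer: 6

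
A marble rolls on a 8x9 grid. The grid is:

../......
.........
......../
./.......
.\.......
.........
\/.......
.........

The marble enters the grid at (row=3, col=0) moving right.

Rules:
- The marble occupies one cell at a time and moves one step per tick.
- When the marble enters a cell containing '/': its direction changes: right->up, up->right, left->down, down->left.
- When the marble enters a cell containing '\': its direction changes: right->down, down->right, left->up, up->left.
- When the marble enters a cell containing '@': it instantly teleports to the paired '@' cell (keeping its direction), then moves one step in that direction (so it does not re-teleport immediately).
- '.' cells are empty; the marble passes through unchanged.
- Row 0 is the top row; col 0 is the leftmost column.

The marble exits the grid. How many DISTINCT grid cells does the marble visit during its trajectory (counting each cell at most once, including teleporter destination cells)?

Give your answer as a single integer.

Step 1: enter (3,0), '.' pass, move right to (3,1)
Step 2: enter (3,1), '/' deflects right->up, move up to (2,1)
Step 3: enter (2,1), '.' pass, move up to (1,1)
Step 4: enter (1,1), '.' pass, move up to (0,1)
Step 5: enter (0,1), '.' pass, move up to (-1,1)
Step 6: at (-1,1) — EXIT via top edge, pos 1
Distinct cells visited: 5 (path length 5)

Answer: 5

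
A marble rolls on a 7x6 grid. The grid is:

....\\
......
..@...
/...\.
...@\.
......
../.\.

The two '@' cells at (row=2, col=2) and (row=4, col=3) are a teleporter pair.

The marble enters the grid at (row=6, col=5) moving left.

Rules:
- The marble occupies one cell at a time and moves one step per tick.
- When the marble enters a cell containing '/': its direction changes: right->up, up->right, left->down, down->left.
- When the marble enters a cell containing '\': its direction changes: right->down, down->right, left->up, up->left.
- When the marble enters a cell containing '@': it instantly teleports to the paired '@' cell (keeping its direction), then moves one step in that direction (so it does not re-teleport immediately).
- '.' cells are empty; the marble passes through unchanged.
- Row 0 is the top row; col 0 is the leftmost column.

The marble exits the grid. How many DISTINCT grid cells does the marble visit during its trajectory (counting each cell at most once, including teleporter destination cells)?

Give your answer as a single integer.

Step 1: enter (6,5), '.' pass, move left to (6,4)
Step 2: enter (6,4), '\' deflects left->up, move up to (5,4)
Step 3: enter (5,4), '.' pass, move up to (4,4)
Step 4: enter (4,4), '\' deflects up->left, move left to (4,3)
Step 5: enter (4,3), '@' teleport (4,3)->(2,2), also enter (2,2), move left to (2,1)
Step 6: enter (2,1), '.' pass, move left to (2,0)
Step 7: enter (2,0), '.' pass, move left to (2,-1)
Step 8: at (2,-1) — EXIT via left edge, pos 2
Distinct cells visited: 8 (path length 8)

Answer: 8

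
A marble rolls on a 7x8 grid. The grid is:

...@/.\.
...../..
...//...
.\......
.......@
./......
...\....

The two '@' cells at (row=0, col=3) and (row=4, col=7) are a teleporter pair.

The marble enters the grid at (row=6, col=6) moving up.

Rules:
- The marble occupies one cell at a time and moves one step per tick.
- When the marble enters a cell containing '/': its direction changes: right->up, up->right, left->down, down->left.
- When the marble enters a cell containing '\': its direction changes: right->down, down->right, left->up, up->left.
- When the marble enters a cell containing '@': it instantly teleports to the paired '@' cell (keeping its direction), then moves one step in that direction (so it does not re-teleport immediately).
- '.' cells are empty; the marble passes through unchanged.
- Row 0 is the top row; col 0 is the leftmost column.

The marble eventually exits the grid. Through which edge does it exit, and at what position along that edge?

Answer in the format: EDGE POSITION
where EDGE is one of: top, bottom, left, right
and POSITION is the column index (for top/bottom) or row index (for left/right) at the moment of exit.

Answer: right 6

Derivation:
Step 1: enter (6,6), '.' pass, move up to (5,6)
Step 2: enter (5,6), '.' pass, move up to (4,6)
Step 3: enter (4,6), '.' pass, move up to (3,6)
Step 4: enter (3,6), '.' pass, move up to (2,6)
Step 5: enter (2,6), '.' pass, move up to (1,6)
Step 6: enter (1,6), '.' pass, move up to (0,6)
Step 7: enter (0,6), '\' deflects up->left, move left to (0,5)
Step 8: enter (0,5), '.' pass, move left to (0,4)
Step 9: enter (0,4), '/' deflects left->down, move down to (1,4)
Step 10: enter (1,4), '.' pass, move down to (2,4)
Step 11: enter (2,4), '/' deflects down->left, move left to (2,3)
Step 12: enter (2,3), '/' deflects left->down, move down to (3,3)
Step 13: enter (3,3), '.' pass, move down to (4,3)
Step 14: enter (4,3), '.' pass, move down to (5,3)
Step 15: enter (5,3), '.' pass, move down to (6,3)
Step 16: enter (6,3), '\' deflects down->right, move right to (6,4)
Step 17: enter (6,4), '.' pass, move right to (6,5)
Step 18: enter (6,5), '.' pass, move right to (6,6)
Step 19: enter (6,6), '.' pass, move right to (6,7)
Step 20: enter (6,7), '.' pass, move right to (6,8)
Step 21: at (6,8) — EXIT via right edge, pos 6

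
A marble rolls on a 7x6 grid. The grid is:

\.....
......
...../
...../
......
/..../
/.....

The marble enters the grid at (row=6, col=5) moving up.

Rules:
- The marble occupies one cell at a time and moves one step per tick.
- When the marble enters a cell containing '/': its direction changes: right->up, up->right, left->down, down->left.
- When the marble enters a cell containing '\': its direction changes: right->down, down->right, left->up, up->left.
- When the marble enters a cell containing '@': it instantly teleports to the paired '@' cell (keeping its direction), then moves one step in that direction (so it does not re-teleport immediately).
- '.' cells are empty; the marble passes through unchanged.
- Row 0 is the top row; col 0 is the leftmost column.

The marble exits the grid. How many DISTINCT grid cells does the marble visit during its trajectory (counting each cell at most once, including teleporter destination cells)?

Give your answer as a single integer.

Step 1: enter (6,5), '.' pass, move up to (5,5)
Step 2: enter (5,5), '/' deflects up->right, move right to (5,6)
Step 3: at (5,6) — EXIT via right edge, pos 5
Distinct cells visited: 2 (path length 2)

Answer: 2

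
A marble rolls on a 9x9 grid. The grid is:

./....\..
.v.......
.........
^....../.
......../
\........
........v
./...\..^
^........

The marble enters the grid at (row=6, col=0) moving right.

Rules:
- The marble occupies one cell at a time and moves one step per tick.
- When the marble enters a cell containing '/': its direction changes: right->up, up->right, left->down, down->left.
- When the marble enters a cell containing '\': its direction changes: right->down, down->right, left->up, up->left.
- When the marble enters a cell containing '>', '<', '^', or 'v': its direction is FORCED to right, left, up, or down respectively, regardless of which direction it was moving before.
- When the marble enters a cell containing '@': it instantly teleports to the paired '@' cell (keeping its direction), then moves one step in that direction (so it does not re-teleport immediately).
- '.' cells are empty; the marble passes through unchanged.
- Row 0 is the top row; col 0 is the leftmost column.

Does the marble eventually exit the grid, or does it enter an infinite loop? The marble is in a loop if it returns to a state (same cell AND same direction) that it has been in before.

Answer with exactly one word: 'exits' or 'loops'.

Step 1: enter (6,0), '.' pass, move right to (6,1)
Step 2: enter (6,1), '.' pass, move right to (6,2)
Step 3: enter (6,2), '.' pass, move right to (6,3)
Step 4: enter (6,3), '.' pass, move right to (6,4)
Step 5: enter (6,4), '.' pass, move right to (6,5)
Step 6: enter (6,5), '.' pass, move right to (6,6)
Step 7: enter (6,6), '.' pass, move right to (6,7)
Step 8: enter (6,7), '.' pass, move right to (6,8)
Step 9: enter (6,8), 'v' forces right->down, move down to (7,8)
Step 10: enter (7,8), '^' forces down->up, move up to (6,8)
Step 11: enter (6,8), 'v' forces up->down, move down to (7,8)
Step 12: at (7,8) dir=down — LOOP DETECTED (seen before)

Answer: loops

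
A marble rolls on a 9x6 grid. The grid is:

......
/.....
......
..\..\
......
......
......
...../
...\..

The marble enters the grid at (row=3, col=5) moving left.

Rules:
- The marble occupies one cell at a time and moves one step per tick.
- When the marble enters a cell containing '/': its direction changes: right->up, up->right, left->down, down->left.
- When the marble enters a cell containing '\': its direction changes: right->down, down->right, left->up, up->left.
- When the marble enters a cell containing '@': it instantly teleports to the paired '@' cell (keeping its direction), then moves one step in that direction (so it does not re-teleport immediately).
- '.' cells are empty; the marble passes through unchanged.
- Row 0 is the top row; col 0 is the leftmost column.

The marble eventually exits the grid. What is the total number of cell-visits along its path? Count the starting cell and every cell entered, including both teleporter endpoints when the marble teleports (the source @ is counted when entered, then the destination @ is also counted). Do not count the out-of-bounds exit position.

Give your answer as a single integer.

Step 1: enter (3,5), '\' deflects left->up, move up to (2,5)
Step 2: enter (2,5), '.' pass, move up to (1,5)
Step 3: enter (1,5), '.' pass, move up to (0,5)
Step 4: enter (0,5), '.' pass, move up to (-1,5)
Step 5: at (-1,5) — EXIT via top edge, pos 5
Path length (cell visits): 4

Answer: 4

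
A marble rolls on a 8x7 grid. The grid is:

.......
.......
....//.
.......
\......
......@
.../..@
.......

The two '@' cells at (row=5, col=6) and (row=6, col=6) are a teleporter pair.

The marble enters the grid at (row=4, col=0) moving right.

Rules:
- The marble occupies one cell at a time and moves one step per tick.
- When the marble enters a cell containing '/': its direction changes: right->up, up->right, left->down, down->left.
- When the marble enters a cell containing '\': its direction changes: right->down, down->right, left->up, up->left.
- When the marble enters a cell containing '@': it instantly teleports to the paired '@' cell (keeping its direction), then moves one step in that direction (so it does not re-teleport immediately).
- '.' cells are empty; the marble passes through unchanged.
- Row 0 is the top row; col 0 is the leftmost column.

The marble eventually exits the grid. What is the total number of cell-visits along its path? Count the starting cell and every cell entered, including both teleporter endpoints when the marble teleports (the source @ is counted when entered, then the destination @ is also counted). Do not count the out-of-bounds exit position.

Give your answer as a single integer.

Step 1: enter (4,0), '\' deflects right->down, move down to (5,0)
Step 2: enter (5,0), '.' pass, move down to (6,0)
Step 3: enter (6,0), '.' pass, move down to (7,0)
Step 4: enter (7,0), '.' pass, move down to (8,0)
Step 5: at (8,0) — EXIT via bottom edge, pos 0
Path length (cell visits): 4

Answer: 4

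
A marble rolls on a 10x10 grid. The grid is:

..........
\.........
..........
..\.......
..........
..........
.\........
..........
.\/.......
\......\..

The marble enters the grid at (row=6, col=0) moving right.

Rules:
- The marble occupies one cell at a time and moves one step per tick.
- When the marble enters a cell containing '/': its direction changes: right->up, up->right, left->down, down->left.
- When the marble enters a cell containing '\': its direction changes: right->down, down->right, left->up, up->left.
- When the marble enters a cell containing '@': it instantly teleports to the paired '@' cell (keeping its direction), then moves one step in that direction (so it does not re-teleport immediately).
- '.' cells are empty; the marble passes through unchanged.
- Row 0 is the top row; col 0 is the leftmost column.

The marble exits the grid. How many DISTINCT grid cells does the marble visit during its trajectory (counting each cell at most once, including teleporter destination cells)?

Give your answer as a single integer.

Answer: 12

Derivation:
Step 1: enter (6,0), '.' pass, move right to (6,1)
Step 2: enter (6,1), '\' deflects right->down, move down to (7,1)
Step 3: enter (7,1), '.' pass, move down to (8,1)
Step 4: enter (8,1), '\' deflects down->right, move right to (8,2)
Step 5: enter (8,2), '/' deflects right->up, move up to (7,2)
Step 6: enter (7,2), '.' pass, move up to (6,2)
Step 7: enter (6,2), '.' pass, move up to (5,2)
Step 8: enter (5,2), '.' pass, move up to (4,2)
Step 9: enter (4,2), '.' pass, move up to (3,2)
Step 10: enter (3,2), '\' deflects up->left, move left to (3,1)
Step 11: enter (3,1), '.' pass, move left to (3,0)
Step 12: enter (3,0), '.' pass, move left to (3,-1)
Step 13: at (3,-1) — EXIT via left edge, pos 3
Distinct cells visited: 12 (path length 12)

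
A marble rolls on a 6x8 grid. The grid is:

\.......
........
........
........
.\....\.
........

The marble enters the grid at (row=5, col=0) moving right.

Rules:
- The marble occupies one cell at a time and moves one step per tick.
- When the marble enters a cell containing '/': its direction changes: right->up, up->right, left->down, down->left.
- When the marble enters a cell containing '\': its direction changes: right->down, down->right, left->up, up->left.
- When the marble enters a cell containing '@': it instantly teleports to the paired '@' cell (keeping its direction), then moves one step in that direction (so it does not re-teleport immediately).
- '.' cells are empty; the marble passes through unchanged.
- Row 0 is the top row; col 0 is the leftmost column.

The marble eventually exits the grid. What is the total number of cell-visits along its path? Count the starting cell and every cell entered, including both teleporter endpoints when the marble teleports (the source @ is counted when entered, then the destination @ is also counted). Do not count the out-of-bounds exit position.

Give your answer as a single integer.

Step 1: enter (5,0), '.' pass, move right to (5,1)
Step 2: enter (5,1), '.' pass, move right to (5,2)
Step 3: enter (5,2), '.' pass, move right to (5,3)
Step 4: enter (5,3), '.' pass, move right to (5,4)
Step 5: enter (5,4), '.' pass, move right to (5,5)
Step 6: enter (5,5), '.' pass, move right to (5,6)
Step 7: enter (5,6), '.' pass, move right to (5,7)
Step 8: enter (5,7), '.' pass, move right to (5,8)
Step 9: at (5,8) — EXIT via right edge, pos 5
Path length (cell visits): 8

Answer: 8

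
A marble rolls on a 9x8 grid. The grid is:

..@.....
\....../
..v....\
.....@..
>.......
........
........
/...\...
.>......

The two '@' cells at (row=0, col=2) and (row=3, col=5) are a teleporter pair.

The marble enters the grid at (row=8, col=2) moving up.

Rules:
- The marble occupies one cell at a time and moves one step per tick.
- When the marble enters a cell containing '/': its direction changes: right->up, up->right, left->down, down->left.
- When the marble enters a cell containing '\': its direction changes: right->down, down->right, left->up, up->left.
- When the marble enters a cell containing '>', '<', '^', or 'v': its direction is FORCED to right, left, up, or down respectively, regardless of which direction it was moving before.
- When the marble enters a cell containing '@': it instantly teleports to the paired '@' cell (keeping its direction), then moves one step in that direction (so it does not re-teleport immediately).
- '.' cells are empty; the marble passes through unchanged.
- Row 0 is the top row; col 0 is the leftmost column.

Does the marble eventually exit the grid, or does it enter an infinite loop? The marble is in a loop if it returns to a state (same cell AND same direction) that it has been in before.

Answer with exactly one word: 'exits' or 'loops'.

Answer: exits

Derivation:
Step 1: enter (8,2), '.' pass, move up to (7,2)
Step 2: enter (7,2), '.' pass, move up to (6,2)
Step 3: enter (6,2), '.' pass, move up to (5,2)
Step 4: enter (5,2), '.' pass, move up to (4,2)
Step 5: enter (4,2), '.' pass, move up to (3,2)
Step 6: enter (3,2), '.' pass, move up to (2,2)
Step 7: enter (2,2), 'v' forces up->down, move down to (3,2)
Step 8: enter (3,2), '.' pass, move down to (4,2)
Step 9: enter (4,2), '.' pass, move down to (5,2)
Step 10: enter (5,2), '.' pass, move down to (6,2)
Step 11: enter (6,2), '.' pass, move down to (7,2)
Step 12: enter (7,2), '.' pass, move down to (8,2)
Step 13: enter (8,2), '.' pass, move down to (9,2)
Step 14: at (9,2) — EXIT via bottom edge, pos 2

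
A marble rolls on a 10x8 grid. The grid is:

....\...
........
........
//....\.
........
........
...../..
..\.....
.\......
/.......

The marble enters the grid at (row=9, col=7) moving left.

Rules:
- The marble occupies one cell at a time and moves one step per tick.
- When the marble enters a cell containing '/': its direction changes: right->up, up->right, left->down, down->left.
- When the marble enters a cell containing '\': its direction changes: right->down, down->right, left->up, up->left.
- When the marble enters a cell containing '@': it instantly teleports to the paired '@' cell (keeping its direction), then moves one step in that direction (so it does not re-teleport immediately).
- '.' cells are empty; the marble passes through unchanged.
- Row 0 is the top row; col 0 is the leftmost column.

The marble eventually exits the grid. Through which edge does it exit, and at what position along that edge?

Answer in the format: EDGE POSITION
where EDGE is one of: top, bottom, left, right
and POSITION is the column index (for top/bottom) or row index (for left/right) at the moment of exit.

Answer: bottom 0

Derivation:
Step 1: enter (9,7), '.' pass, move left to (9,6)
Step 2: enter (9,6), '.' pass, move left to (9,5)
Step 3: enter (9,5), '.' pass, move left to (9,4)
Step 4: enter (9,4), '.' pass, move left to (9,3)
Step 5: enter (9,3), '.' pass, move left to (9,2)
Step 6: enter (9,2), '.' pass, move left to (9,1)
Step 7: enter (9,1), '.' pass, move left to (9,0)
Step 8: enter (9,0), '/' deflects left->down, move down to (10,0)
Step 9: at (10,0) — EXIT via bottom edge, pos 0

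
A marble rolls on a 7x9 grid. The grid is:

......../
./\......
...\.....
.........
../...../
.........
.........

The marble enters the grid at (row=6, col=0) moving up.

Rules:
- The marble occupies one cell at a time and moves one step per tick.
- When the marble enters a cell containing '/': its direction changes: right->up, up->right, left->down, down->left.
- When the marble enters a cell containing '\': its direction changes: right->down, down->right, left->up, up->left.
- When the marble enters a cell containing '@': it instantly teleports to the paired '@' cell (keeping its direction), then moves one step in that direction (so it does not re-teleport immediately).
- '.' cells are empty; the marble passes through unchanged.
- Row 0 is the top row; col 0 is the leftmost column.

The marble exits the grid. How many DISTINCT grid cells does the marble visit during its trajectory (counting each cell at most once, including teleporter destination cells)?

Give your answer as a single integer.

Step 1: enter (6,0), '.' pass, move up to (5,0)
Step 2: enter (5,0), '.' pass, move up to (4,0)
Step 3: enter (4,0), '.' pass, move up to (3,0)
Step 4: enter (3,0), '.' pass, move up to (2,0)
Step 5: enter (2,0), '.' pass, move up to (1,0)
Step 6: enter (1,0), '.' pass, move up to (0,0)
Step 7: enter (0,0), '.' pass, move up to (-1,0)
Step 8: at (-1,0) — EXIT via top edge, pos 0
Distinct cells visited: 7 (path length 7)

Answer: 7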